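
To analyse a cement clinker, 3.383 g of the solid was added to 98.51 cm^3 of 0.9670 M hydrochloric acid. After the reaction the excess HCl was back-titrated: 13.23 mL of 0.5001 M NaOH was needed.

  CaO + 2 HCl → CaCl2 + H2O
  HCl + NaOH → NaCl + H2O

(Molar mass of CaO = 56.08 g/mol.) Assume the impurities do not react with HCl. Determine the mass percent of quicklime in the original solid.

n(HCl) added = 0.09851 × 0.9670 = 0.09526 mol
n(NaOH) used in back-titration = 0.01323 × 0.5001 = 6.616 × 10^-3 mol
n(HCl) left over = 6.616 × 10^-3 mol (1:1 ratio)
n(HCl) consumed by analyte = 0.09526 − 6.616 × 10^-3 = 0.08864 mol
From the 1:2 ratio, n(CaO) = 1/2 × 0.08864 = 0.04432 mol
mass of CaO = 0.04432 × 56.08 = 2.486 g
% CaO = 2.486 / 3.383 × 100 = 73.47 %

73.47 %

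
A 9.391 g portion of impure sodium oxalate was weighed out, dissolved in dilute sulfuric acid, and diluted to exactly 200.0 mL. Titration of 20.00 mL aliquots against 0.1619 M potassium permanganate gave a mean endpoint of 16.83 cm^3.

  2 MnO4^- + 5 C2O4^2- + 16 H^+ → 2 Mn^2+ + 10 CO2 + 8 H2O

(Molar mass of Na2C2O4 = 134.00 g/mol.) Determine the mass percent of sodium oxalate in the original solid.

n(KMnO4) per titration = 0.01683 × 0.1619 = 2.725 × 10^-3 mol
From the 5:2 ratio, n(Na2C2O4) in each aliquot = 5/2 × 2.725 × 10^-3 = 6.812 × 10^-3 mol
n(Na2C2O4) in the whole flask = 6.812 × 10^-3 × 200.0/20.00 = 0.06812 mol
mass of Na2C2O4 = 0.06812 × 134.00 = 9.128 g
% Na2C2O4 = 9.128 / 9.391 × 100 = 97.20 %

97.20 %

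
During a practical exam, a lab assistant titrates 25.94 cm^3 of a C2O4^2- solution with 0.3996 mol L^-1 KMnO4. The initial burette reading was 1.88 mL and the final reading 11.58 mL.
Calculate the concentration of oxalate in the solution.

0.3736 mol/L

2 MnO4^- + 5 C2O4^2- + 16 H^+ → 2 Mn^2+ + 10 CO2 + 8 H2O
n(KMnO4) = 0.009700 L × 0.3996 mol/L = 3.876 × 10^-3 mol
From the 5:2 mole ratio, n(C2O4^2-) = 5/2 × 3.876 × 10^-3 = 9.690 × 10^-3 mol
[C2O4^2-] = 9.690 × 10^-3 mol / 0.02594 L = 0.3736 mol/L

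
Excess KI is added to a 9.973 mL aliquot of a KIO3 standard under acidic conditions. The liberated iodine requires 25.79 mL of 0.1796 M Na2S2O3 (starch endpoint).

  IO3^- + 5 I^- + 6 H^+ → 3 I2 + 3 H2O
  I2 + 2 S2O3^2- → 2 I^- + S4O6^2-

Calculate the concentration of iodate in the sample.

0.07741 M

n(S2O3^2-) = 0.02579 × 0.1796 = 4.632 × 10^-3 mol
n(I2) = n(S2O3^2-)/2 = 2.316 × 10^-3 mol
From the 1:3 ratio, n(IO3^-) in the aliquot = 1/3 × 2.316 × 10^-3 = 7.720 × 10^-4 mol
[IO3^-] = 7.720 × 10^-4 / 0.009973 = 0.07741 mol/L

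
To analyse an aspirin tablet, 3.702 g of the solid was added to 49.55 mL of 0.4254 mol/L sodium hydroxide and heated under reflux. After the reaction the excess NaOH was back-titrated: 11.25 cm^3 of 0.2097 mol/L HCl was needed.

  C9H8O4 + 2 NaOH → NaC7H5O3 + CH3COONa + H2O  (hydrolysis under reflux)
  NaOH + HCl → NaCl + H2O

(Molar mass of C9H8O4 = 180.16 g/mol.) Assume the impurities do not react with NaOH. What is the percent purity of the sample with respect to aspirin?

45.55 %

n(NaOH) added = 0.04955 × 0.4254 = 0.02108 mol
n(HCl) used in back-titration = 0.01125 × 0.2097 = 2.359 × 10^-3 mol
n(NaOH) left over = 2.359 × 10^-3 mol (1:1 ratio)
n(NaOH) consumed by analyte = 0.02108 − 2.359 × 10^-3 = 0.01872 mol
From the 1:2 ratio, n(C9H8O4) = 1/2 × 0.01872 = 9.360 × 10^-3 mol
mass of C9H8O4 = 9.360 × 10^-3 × 180.16 = 1.686 g
% C9H8O4 = 1.686 / 3.702 × 100 = 45.55 %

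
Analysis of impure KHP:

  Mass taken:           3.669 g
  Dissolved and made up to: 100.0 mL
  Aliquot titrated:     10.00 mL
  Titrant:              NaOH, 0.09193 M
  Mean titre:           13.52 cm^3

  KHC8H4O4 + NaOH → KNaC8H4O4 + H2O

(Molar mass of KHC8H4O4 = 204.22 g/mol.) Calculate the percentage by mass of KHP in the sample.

n(NaOH) per titration = 0.01352 × 0.09193 = 1.243 × 10^-3 mol
n(KHC8H4O4) in each aliquot = 1.243 × 10^-3 mol (1:1 ratio)
n(KHC8H4O4) in the whole flask = 1.243 × 10^-3 × 100.0/10.00 = 0.01243 mol
mass of KHC8H4O4 = 0.01243 × 204.22 = 2.538 g
% KHC8H4O4 = 2.538 / 3.669 × 100 = 69.18 %

69.18 %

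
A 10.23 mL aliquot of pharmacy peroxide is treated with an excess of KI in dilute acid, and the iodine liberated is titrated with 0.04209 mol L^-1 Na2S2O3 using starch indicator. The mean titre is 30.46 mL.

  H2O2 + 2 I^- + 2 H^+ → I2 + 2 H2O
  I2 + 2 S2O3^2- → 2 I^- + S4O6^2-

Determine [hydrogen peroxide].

n(S2O3^2-) = 0.03046 × 0.04209 = 1.282 × 10^-3 mol
n(I2) = n(S2O3^2-)/2 = 6.410 × 10^-4 mol
n(H2O2) in the aliquot = 6.410 × 10^-4 mol (1:1 ratio)
[H2O2] = 6.410 × 10^-4 / 0.01023 = 0.06266 mol/L

0.06266 mol/L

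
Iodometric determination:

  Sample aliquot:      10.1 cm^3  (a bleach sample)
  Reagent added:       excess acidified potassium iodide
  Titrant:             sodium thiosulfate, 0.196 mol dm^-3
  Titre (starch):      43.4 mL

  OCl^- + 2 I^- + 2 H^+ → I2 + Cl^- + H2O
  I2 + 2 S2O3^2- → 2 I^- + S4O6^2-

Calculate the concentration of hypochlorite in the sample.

n(S2O3^2-) = 0.0434 × 0.196 = 8.51 × 10^-3 mol
n(I2) = n(S2O3^2-)/2 = 4.25 × 10^-3 mol
n(OCl^-) in the aliquot = 4.25 × 10^-3 mol (1:1 ratio)
[OCl^-] = 4.25 × 10^-3 / 0.0101 = 0.421 mol/L

0.421 mol/L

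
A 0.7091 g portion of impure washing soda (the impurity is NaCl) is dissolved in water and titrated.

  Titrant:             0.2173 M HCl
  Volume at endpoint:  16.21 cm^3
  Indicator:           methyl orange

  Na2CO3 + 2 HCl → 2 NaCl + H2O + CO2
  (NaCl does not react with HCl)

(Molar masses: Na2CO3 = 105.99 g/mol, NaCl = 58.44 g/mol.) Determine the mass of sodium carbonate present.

n(HCl) = 0.01621 × 0.2173 = 3.522 × 10^-3 mol
Let x = n(Na2CO3), y = n(NaCl).
Titrant: 2x = 3.522 × 10^-3;  mass: 105.99x + 58.44y = 0.7091
Solving, x = 1.761 × 10^-3 mol, y = 8.940 × 10^-3 mol
mass of Na2CO3 = 1.761 × 10^-3 × 105.99 = 0.1867 g

0.1867 g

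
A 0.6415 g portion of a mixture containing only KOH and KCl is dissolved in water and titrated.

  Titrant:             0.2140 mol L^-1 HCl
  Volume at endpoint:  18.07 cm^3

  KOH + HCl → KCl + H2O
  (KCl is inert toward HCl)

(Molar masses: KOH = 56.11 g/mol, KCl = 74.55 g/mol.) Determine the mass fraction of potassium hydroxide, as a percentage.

n(HCl) = 0.01807 × 0.2140 = 3.867 × 10^-3 mol
Let x = n(KOH), y = n(KCl).
Titrant: 1x = 3.867 × 10^-3;  mass: 56.11x + 74.55y = 0.6415
Solving, x = 3.867 × 10^-3 mol, y = 5.694 × 10^-3 mol
mass of KOH = 3.867 × 10^-3 × 56.11 = 0.2170 g
% KOH = 0.2170 / 0.6415 × 100 = 33.82 %

33.82 %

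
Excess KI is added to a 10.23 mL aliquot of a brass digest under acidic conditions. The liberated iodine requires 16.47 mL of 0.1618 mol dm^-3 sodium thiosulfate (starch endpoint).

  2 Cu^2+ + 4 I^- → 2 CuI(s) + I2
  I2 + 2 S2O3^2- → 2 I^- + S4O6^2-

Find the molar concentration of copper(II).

n(S2O3^2-) = 0.01647 × 0.1618 = 2.665 × 10^-3 mol
n(I2) = n(S2O3^2-)/2 = 1.332 × 10^-3 mol
From the 2:1 ratio, n(Cu2+) in the aliquot = 2/1 × 1.332 × 10^-3 = 2.665 × 10^-3 mol
[Cu2+] = 2.665 × 10^-3 / 0.01023 = 0.2605 mol/L

0.2605 mol/L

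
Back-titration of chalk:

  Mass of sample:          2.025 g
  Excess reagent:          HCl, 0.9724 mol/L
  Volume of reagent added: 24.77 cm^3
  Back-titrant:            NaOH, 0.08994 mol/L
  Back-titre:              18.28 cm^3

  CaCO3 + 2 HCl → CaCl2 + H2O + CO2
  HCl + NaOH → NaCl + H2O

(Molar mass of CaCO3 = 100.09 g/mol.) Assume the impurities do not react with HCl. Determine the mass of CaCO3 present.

n(HCl) added = 0.02477 × 0.9724 = 0.02409 mol
n(NaOH) used in back-titration = 0.01828 × 0.08994 = 1.644 × 10^-3 mol
n(HCl) left over = 1.644 × 10^-3 mol (1:1 ratio)
n(HCl) consumed by analyte = 0.02409 − 1.644 × 10^-3 = 0.02244 mol
From the 1:2 ratio, n(CaCO3) = 1/2 × 0.02244 = 0.01122 mol
mass of CaCO3 = 0.01122 × 100.09 = 1.123 g

1.123 g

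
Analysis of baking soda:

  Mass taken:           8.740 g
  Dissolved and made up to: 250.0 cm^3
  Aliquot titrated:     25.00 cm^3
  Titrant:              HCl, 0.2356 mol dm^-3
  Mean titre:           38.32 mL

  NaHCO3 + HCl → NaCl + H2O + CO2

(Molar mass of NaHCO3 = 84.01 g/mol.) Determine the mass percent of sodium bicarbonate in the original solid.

n(HCl) per titration = 0.03832 × 0.2356 = 9.028 × 10^-3 mol
n(NaHCO3) in each aliquot = 9.028 × 10^-3 mol (1:1 ratio)
n(NaHCO3) in the whole flask = 9.028 × 10^-3 × 250.0/25.00 = 0.09028 mol
mass of NaHCO3 = 0.09028 × 84.01 = 7.585 g
% NaHCO3 = 7.585 / 8.740 × 100 = 86.78 %

86.78 %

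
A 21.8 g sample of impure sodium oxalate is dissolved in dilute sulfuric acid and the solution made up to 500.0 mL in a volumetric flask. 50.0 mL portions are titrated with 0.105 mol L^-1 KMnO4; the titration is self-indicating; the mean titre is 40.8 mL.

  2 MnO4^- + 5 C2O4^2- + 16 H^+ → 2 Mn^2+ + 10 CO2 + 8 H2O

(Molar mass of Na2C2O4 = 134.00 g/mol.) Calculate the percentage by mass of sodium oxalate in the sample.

n(KMnO4) per titration = 0.0408 × 0.105 = 4.28 × 10^-3 mol
From the 5:2 ratio, n(Na2C2O4) in each aliquot = 5/2 × 4.28 × 10^-3 = 0.0107 mol
n(Na2C2O4) in the whole flask = 0.0107 × 500.0/50.0 = 0.107 mol
mass of Na2C2O4 = 0.107 × 134.00 = 14.4 g
% Na2C2O4 = 14.4 / 21.8 × 100 = 65.8 %

65.8 %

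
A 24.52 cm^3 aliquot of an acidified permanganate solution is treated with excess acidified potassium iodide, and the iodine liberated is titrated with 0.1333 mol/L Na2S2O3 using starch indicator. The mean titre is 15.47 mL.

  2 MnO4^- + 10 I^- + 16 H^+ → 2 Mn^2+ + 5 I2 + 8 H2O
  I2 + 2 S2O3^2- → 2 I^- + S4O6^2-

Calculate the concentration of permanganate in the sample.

n(S2O3^2-) = 0.01547 × 0.1333 = 2.062 × 10^-3 mol
n(I2) = n(S2O3^2-)/2 = 1.031 × 10^-3 mol
From the 2:5 ratio, n(MnO4^-) in the aliquot = 2/5 × 1.031 × 10^-3 = 4.124 × 10^-4 mol
[MnO4^-] = 4.124 × 10^-4 / 0.02452 = 0.01682 mol/L

0.01682 mol/L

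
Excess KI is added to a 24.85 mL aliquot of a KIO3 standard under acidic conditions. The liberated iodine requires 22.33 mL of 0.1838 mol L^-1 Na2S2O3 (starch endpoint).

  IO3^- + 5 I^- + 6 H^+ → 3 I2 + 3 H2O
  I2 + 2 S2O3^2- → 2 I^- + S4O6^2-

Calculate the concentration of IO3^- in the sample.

n(S2O3^2-) = 0.02233 × 0.1838 = 4.104 × 10^-3 mol
n(I2) = n(S2O3^2-)/2 = 2.052 × 10^-3 mol
From the 1:3 ratio, n(IO3^-) in the aliquot = 1/3 × 2.052 × 10^-3 = 6.840 × 10^-4 mol
[IO3^-] = 6.840 × 10^-4 / 0.02485 = 0.02753 mol/L

0.02753 mol/L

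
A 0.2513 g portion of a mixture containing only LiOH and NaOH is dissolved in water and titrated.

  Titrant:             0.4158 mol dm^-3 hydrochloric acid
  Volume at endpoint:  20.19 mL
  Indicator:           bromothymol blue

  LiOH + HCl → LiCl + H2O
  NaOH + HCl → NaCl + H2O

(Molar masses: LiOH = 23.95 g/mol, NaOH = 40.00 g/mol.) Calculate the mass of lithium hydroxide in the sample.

n(HCl) = 0.02019 × 0.4158 = 8.395 × 10^-3 mol
Let x = n(LiOH), y = n(NaOH).
Titrant: 1x + 1y = 8.395 × 10^-3;  mass: 23.95x + 40.00y = 0.2513
Solving, x = 5.265 × 10^-3 mol, y = 3.130 × 10^-3 mol
mass of LiOH = 5.265 × 10^-3 × 23.95 = 0.1261 g

0.1261 g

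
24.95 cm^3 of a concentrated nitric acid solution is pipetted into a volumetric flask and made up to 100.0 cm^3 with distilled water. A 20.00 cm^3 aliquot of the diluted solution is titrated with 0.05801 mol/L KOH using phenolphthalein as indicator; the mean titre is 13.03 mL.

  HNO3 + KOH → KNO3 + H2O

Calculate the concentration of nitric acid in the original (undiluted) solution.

0.1515 mol/L

n(KOH) = 0.01303 × 0.05801 = 7.559 × 10^-4 mol
n(HNO3) in the aliquot = 7.559 × 10^-4 mol (1:1 ratio)
[HNO3]_dilute = 7.559 × 10^-4 / 0.02000 = 0.03779 mol/L
Dilution factor = 100.0 / 24.95 = 4.008
[HNO3]_stock = 0.03779 × 4.008 = 0.1515 mol/L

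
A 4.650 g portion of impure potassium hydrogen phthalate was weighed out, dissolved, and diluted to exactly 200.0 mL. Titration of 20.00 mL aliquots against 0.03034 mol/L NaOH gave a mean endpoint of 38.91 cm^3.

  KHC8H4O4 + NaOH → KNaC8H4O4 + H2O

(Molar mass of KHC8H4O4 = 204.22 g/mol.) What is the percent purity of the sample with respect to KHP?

n(NaOH) per titration = 0.03891 × 0.03034 = 1.181 × 10^-3 mol
n(KHC8H4O4) in each aliquot = 1.181 × 10^-3 mol (1:1 ratio)
n(KHC8H4O4) in the whole flask = 1.181 × 10^-3 × 200.0/20.00 = 0.01181 mol
mass of KHC8H4O4 = 0.01181 × 204.22 = 2.411 g
% KHC8H4O4 = 2.411 / 4.650 × 100 = 51.85 %

51.85 %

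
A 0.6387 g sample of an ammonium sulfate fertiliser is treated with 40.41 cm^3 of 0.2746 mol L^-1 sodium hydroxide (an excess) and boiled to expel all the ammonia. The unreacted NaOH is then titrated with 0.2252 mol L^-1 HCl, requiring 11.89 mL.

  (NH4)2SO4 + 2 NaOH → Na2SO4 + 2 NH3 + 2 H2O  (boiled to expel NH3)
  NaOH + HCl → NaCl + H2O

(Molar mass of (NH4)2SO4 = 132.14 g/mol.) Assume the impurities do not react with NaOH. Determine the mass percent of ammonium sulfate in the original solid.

87.09 %

n(NaOH) added = 0.04041 × 0.2746 = 0.01110 mol
n(HCl) used in back-titration = 0.01189 × 0.2252 = 2.678 × 10^-3 mol
n(NaOH) left over = 2.678 × 10^-3 mol (1:1 ratio)
n(NaOH) consumed by analyte = 0.01110 − 2.678 × 10^-3 = 8.419 × 10^-3 mol
From the 1:2 ratio, n((NH4)2SO4) = 1/2 × 8.419 × 10^-3 = 4.209 × 10^-3 mol
mass of (NH4)2SO4 = 4.209 × 10^-3 × 132.14 = 0.5562 g
% (NH4)2SO4 = 0.5562 / 0.6387 × 100 = 87.09 %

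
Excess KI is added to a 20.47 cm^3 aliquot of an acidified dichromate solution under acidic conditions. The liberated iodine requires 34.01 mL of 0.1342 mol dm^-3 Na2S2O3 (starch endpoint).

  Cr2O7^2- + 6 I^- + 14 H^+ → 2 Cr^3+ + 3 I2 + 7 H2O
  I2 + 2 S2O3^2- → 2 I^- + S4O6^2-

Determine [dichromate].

n(S2O3^2-) = 0.03401 × 0.1342 = 4.564 × 10^-3 mol
n(I2) = n(S2O3^2-)/2 = 2.282 × 10^-3 mol
From the 1:3 ratio, n(Cr2O7^2-) in the aliquot = 1/3 × 2.282 × 10^-3 = 7.607 × 10^-4 mol
[Cr2O7^2-] = 7.607 × 10^-4 / 0.02047 = 0.03716 mol/L

0.03716 mol/L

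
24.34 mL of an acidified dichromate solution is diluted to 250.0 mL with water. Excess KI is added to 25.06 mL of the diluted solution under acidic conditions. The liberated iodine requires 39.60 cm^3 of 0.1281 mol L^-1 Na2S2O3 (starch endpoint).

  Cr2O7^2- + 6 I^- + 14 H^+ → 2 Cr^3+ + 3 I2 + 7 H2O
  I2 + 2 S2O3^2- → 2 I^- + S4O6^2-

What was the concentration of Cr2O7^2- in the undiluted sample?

n(S2O3^2-) = 0.03960 × 0.1281 = 5.073 × 10^-3 mol
n(I2) = n(S2O3^2-)/2 = 2.536 × 10^-3 mol
From the 1:3 ratio, n(Cr2O7^2-) in the aliquot = 1/3 × 2.536 × 10^-3 = 8.455 × 10^-4 mol
[Cr2O7^2-]_dilute = 8.455 × 10^-4 / 0.02506 = 0.03374 mol/L
[Cr2O7^2-]_original = 0.03374 × 250.0/24.34 = 0.3465 mol/L

0.3465 mol/L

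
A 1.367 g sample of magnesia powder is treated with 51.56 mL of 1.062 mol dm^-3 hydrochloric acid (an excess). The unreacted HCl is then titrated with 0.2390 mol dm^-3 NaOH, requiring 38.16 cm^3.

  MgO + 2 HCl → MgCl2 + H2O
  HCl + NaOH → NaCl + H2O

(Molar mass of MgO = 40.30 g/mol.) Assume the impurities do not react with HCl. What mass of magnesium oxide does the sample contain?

n(HCl) added = 0.05156 × 1.062 = 0.05476 mol
n(NaOH) used in back-titration = 0.03816 × 0.2390 = 9.120 × 10^-3 mol
n(HCl) left over = 9.120 × 10^-3 mol (1:1 ratio)
n(HCl) consumed by analyte = 0.05476 − 9.120 × 10^-3 = 0.04564 mol
From the 1:2 ratio, n(MgO) = 1/2 × 0.04564 = 0.02282 mol
mass of MgO = 0.02282 × 40.30 = 0.9196 g

0.9196 g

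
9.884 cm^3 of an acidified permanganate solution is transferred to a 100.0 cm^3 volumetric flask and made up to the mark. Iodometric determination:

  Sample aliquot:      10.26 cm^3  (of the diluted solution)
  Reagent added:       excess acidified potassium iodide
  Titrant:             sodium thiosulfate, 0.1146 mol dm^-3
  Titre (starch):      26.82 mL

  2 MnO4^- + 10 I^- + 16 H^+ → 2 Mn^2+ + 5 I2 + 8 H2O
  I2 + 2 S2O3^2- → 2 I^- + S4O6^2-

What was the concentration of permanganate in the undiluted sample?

n(S2O3^2-) = 0.02682 × 0.1146 = 3.074 × 10^-3 mol
n(I2) = n(S2O3^2-)/2 = 1.537 × 10^-3 mol
From the 2:5 ratio, n(MnO4^-) in the aliquot = 2/5 × 1.537 × 10^-3 = 6.147 × 10^-4 mol
[MnO4^-]_dilute = 6.147 × 10^-4 / 0.01026 = 0.05991 mol/L
[MnO4^-]_original = 0.05991 × 100.0/9.884 = 0.6062 mol/L

0.6062 mol/L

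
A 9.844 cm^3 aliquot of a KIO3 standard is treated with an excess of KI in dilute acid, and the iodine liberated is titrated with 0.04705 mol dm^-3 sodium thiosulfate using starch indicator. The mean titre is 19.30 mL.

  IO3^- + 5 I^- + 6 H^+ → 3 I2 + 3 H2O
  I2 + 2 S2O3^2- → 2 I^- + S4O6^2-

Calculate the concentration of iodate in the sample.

n(S2O3^2-) = 0.01930 × 0.04705 = 9.081 × 10^-4 mol
n(I2) = n(S2O3^2-)/2 = 4.540 × 10^-4 mol
From the 1:3 ratio, n(IO3^-) in the aliquot = 1/3 × 4.540 × 10^-4 = 1.513 × 10^-4 mol
[IO3^-] = 1.513 × 10^-4 / 0.009844 = 0.01537 mol/L

0.01537 mol/L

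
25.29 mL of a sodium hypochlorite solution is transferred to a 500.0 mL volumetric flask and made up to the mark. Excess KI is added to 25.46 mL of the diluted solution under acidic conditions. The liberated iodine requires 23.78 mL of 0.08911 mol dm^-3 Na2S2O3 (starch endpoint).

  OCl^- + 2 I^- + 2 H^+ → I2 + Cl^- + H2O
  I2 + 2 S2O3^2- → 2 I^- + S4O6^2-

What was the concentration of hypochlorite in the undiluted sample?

n(S2O3^2-) = 0.02378 × 0.08911 = 2.119 × 10^-3 mol
n(I2) = n(S2O3^2-)/2 = 1.060 × 10^-3 mol
n(OCl^-) in the aliquot = 1.060 × 10^-3 mol (1:1 ratio)
[OCl^-]_dilute = 1.060 × 10^-3 / 0.02546 = 0.04161 mol/L
[OCl^-]_original = 0.04161 × 500.0/25.29 = 0.8228 mol/L

0.8228 mol/L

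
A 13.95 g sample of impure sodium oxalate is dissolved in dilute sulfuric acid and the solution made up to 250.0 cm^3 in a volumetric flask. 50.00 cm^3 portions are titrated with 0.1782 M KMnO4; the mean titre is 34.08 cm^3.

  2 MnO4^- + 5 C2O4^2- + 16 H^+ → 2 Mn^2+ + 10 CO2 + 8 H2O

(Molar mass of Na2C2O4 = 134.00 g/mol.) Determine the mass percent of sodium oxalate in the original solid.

72.92 %

n(KMnO4) per titration = 0.03408 × 0.1782 = 6.073 × 10^-3 mol
From the 5:2 ratio, n(Na2C2O4) in each aliquot = 5/2 × 6.073 × 10^-3 = 0.01518 mol
n(Na2C2O4) in the whole flask = 0.01518 × 250.0/50.00 = 0.07591 mol
mass of Na2C2O4 = 0.07591 × 134.00 = 10.17 g
% Na2C2O4 = 10.17 / 13.95 × 100 = 72.92 %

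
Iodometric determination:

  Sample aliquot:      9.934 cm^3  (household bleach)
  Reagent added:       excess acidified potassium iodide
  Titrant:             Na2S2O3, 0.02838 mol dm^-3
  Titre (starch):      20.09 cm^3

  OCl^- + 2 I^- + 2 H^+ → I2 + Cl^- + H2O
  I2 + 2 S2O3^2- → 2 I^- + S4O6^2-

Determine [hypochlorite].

n(S2O3^2-) = 0.02009 × 0.02838 = 5.702 × 10^-4 mol
n(I2) = n(S2O3^2-)/2 = 2.851 × 10^-4 mol
n(OCl^-) in the aliquot = 2.851 × 10^-4 mol (1:1 ratio)
[OCl^-] = 2.851 × 10^-4 / 0.009934 = 0.02870 mol/L

0.02870 mol/L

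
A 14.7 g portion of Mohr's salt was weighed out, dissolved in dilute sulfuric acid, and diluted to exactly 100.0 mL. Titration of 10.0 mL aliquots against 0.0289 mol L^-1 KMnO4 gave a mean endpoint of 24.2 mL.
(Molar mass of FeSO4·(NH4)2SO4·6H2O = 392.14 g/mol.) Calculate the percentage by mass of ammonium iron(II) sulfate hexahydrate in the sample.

MnO4^- + 5 Fe^2+ + 8 H^+ → Mn^2+ + 5 Fe^3+ + 4 H2O
n(KMnO4) per titration = 0.0242 × 0.0289 = 6.99 × 10^-4 mol
From the 5:1 ratio, n(FeSO4·(NH4)2SO4·6H2O) in each aliquot = 5/1 × 6.99 × 10^-4 = 3.50 × 10^-3 mol
n(FeSO4·(NH4)2SO4·6H2O) in the whole flask = 3.50 × 10^-3 × 100.0/10.0 = 0.0350 mol
mass of FeSO4·(NH4)2SO4·6H2O = 0.0350 × 392.14 = 13.7 g
% FeSO4·(NH4)2SO4·6H2O = 13.7 / 14.7 × 100 = 93.3 %

93.3 %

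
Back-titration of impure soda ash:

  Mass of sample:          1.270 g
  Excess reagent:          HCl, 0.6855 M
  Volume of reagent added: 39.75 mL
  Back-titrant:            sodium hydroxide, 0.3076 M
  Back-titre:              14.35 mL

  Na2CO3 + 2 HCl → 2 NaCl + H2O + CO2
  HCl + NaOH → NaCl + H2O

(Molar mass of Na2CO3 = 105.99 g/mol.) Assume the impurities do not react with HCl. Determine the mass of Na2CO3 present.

1.210 g

n(HCl) added = 0.03975 × 0.6855 = 0.02725 mol
n(NaOH) used in back-titration = 0.01435 × 0.3076 = 4.414 × 10^-3 mol
n(HCl) left over = 4.414 × 10^-3 mol (1:1 ratio)
n(HCl) consumed by analyte = 0.02725 − 4.414 × 10^-3 = 0.02283 mol
From the 1:2 ratio, n(Na2CO3) = 1/2 × 0.02283 = 0.01142 mol
mass of Na2CO3 = 0.01142 × 105.99 = 1.210 g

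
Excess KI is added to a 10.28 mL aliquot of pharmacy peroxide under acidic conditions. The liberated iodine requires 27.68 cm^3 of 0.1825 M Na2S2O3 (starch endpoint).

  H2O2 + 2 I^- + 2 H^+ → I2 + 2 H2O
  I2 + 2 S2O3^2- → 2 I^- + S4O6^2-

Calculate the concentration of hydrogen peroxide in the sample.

n(S2O3^2-) = 0.02768 × 0.1825 = 5.052 × 10^-3 mol
n(I2) = n(S2O3^2-)/2 = 2.526 × 10^-3 mol
n(H2O2) in the aliquot = 2.526 × 10^-3 mol (1:1 ratio)
[H2O2] = 2.526 × 10^-3 / 0.01028 = 0.2457 mol/L

0.2457 M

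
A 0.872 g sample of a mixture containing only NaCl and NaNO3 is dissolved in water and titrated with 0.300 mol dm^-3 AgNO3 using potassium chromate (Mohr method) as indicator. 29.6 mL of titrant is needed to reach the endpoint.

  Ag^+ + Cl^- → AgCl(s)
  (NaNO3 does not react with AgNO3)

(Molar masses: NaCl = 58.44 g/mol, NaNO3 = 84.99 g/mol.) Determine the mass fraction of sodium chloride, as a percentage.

59.5 %

n(AgNO3) = 0.0296 × 0.300 = 8.88 × 10^-3 mol
Let x = n(NaCl), y = n(NaNO3).
Titrant: 1x = 8.88 × 10^-3;  mass: 58.44x + 84.99y = 0.872
Solving, x = 8.88 × 10^-3 mol, y = 4.15 × 10^-3 mol
mass of NaCl = 8.88 × 10^-3 × 58.44 = 0.519 g
% NaCl = 0.519 / 0.872 × 100 = 59.5 %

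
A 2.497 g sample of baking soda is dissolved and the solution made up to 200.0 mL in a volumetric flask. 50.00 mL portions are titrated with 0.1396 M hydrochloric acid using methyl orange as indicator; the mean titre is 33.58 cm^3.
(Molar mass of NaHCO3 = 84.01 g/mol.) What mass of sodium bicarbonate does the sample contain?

NaHCO3 + HCl → NaCl + H2O + CO2
n(HCl) per titration = 0.03358 × 0.1396 = 4.688 × 10^-3 mol
n(NaHCO3) in each aliquot = 4.688 × 10^-3 mol (1:1 ratio)
n(NaHCO3) in the whole flask = 4.688 × 10^-3 × 200.0/50.00 = 0.01875 mol
mass of NaHCO3 = 0.01875 × 84.01 = 1.575 g

1.575 g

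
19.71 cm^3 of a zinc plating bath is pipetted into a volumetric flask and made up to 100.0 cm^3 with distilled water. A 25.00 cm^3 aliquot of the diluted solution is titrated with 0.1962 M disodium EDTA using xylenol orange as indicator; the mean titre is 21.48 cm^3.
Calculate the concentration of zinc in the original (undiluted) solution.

Zn^2+ + EDTA^4- → [Zn(EDTA)]^2-
n(EDTA) = 0.02148 × 0.1962 = 4.214 × 10^-3 mol
n(Zn2+) in the aliquot = 4.214 × 10^-3 mol (1:1 ratio)
[Zn2+]_dilute = 4.214 × 10^-3 / 0.02500 = 0.1686 mol/L
Dilution factor = 100.0 / 19.71 = 5.074
[Zn2+]_stock = 0.1686 × 5.074 = 0.8553 mol/L

0.8553 M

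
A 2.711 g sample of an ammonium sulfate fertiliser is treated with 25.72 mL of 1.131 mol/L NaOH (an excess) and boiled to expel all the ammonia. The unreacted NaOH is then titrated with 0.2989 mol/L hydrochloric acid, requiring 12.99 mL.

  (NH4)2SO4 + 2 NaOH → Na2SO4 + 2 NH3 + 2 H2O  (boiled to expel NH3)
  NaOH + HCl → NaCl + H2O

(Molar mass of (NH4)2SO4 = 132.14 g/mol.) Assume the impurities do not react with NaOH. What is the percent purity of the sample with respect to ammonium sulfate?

61.43 %

n(NaOH) added = 0.02572 × 1.131 = 0.02909 mol
n(HCl) used in back-titration = 0.01299 × 0.2989 = 3.883 × 10^-3 mol
n(NaOH) left over = 3.883 × 10^-3 mol (1:1 ratio)
n(NaOH) consumed by analyte = 0.02909 − 3.883 × 10^-3 = 0.02521 mol
From the 1:2 ratio, n((NH4)2SO4) = 1/2 × 0.02521 = 0.01260 mol
mass of (NH4)2SO4 = 0.01260 × 132.14 = 1.665 g
% (NH4)2SO4 = 1.665 / 2.711 × 100 = 61.43 %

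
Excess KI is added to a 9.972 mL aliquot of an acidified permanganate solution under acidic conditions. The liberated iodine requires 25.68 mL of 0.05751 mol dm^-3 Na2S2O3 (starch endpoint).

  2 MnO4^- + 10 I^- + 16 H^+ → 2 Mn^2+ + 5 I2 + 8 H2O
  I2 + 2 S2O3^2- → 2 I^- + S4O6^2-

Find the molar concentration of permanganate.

n(S2O3^2-) = 0.02568 × 0.05751 = 1.477 × 10^-3 mol
n(I2) = n(S2O3^2-)/2 = 7.384 × 10^-4 mol
From the 2:5 ratio, n(MnO4^-) in the aliquot = 2/5 × 7.384 × 10^-4 = 2.954 × 10^-4 mol
[MnO4^-] = 2.954 × 10^-4 / 0.009972 = 0.02962 mol/L

0.02962 mol/L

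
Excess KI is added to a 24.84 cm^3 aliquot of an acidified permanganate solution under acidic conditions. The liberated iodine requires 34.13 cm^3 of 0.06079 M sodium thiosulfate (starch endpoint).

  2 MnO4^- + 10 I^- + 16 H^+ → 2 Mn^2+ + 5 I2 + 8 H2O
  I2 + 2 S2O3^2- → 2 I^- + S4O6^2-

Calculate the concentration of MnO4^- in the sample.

0.01671 M

n(S2O3^2-) = 0.03413 × 0.06079 = 2.075 × 10^-3 mol
n(I2) = n(S2O3^2-)/2 = 1.037 × 10^-3 mol
From the 2:5 ratio, n(MnO4^-) in the aliquot = 2/5 × 1.037 × 10^-3 = 4.150 × 10^-4 mol
[MnO4^-] = 4.150 × 10^-4 / 0.02484 = 0.01671 mol/L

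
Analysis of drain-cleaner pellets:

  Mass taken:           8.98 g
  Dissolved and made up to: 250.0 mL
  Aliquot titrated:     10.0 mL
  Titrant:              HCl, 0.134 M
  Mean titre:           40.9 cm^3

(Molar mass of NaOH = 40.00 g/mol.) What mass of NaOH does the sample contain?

NaOH + HCl → NaCl + H2O
n(HCl) per titration = 0.0409 × 0.134 = 5.48 × 10^-3 mol
n(NaOH) in each aliquot = 5.48 × 10^-3 mol (1:1 ratio)
n(NaOH) in the whole flask = 5.48 × 10^-3 × 250.0/10.0 = 0.137 mol
mass of NaOH = 0.137 × 40.00 = 5.48 g

5.48 g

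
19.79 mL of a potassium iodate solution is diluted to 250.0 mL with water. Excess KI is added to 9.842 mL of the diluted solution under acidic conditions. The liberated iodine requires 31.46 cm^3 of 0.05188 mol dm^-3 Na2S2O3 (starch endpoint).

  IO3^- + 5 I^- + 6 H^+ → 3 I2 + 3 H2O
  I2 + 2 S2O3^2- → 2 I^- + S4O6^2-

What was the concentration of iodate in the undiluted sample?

0.3492 mol/L

n(S2O3^2-) = 0.03146 × 0.05188 = 1.632 × 10^-3 mol
n(I2) = n(S2O3^2-)/2 = 8.161 × 10^-4 mol
From the 1:3 ratio, n(IO3^-) in the aliquot = 1/3 × 8.161 × 10^-4 = 2.720 × 10^-4 mol
[IO3^-]_dilute = 2.720 × 10^-4 / 0.009842 = 0.02764 mol/L
[IO3^-]_original = 0.02764 × 250.0/19.79 = 0.3492 mol/L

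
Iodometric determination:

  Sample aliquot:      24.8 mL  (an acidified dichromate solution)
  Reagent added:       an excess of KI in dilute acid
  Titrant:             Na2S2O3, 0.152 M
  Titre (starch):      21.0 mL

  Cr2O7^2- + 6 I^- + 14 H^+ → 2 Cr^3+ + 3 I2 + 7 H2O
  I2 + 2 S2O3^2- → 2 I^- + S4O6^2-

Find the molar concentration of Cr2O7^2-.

n(S2O3^2-) = 0.0210 × 0.152 = 3.19 × 10^-3 mol
n(I2) = n(S2O3^2-)/2 = 1.60 × 10^-3 mol
From the 1:3 ratio, n(Cr2O7^2-) in the aliquot = 1/3 × 1.60 × 10^-3 = 5.32 × 10^-4 mol
[Cr2O7^2-] = 5.32 × 10^-4 / 0.0248 = 0.0215 mol/L

0.0215 M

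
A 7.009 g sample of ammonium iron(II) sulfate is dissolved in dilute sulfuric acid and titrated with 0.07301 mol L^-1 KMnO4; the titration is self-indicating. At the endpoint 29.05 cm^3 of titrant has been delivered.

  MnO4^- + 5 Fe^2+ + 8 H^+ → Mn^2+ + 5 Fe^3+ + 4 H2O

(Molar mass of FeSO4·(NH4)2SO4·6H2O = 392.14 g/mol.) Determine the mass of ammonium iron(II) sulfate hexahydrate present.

4.159 g

n(KMnO4) = 0.02905 L × 0.07301 mol/L = 2.121 × 10^-3 mol
From the 5:1 ratio, n(FeSO4·(NH4)2SO4·6H2O) = 5/1 × 2.121 × 10^-3 = 0.01060 mol
mass of FeSO4·(NH4)2SO4·6H2O = 0.01060 × 392.14 g/mol = 4.159 g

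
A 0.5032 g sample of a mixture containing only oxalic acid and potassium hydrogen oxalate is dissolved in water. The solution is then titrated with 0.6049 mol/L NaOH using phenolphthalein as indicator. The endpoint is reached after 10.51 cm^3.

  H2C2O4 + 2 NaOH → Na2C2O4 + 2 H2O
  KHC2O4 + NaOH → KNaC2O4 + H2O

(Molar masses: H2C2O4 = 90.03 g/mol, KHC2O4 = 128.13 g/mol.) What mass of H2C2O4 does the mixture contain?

n(NaOH) = 0.01051 × 0.6049 = 6.357 × 10^-3 mol
Let x = n(H2C2O4), y = n(KHC2O4).
Titrant: 2x + 1y = 6.357 × 10^-3;  mass: 90.03x + 128.13y = 0.5032
Solving, x = 1.873 × 10^-3 mol, y = 2.611 × 10^-3 mol
mass of H2C2O4 = 1.873 × 10^-3 × 90.03 = 0.1686 g

0.1686 g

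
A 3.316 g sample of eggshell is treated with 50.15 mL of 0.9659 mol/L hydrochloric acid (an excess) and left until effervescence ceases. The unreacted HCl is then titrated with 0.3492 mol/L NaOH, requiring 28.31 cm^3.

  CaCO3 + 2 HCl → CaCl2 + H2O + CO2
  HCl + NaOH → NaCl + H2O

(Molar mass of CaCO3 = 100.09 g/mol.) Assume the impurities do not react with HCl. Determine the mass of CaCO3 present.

n(HCl) added = 0.05015 × 0.9659 = 0.04844 mol
n(NaOH) used in back-titration = 0.02831 × 0.3492 = 9.886 × 10^-3 mol
n(HCl) left over = 9.886 × 10^-3 mol (1:1 ratio)
n(HCl) consumed by analyte = 0.04844 − 9.886 × 10^-3 = 0.03855 mol
From the 1:2 ratio, n(CaCO3) = 1/2 × 0.03855 = 0.01928 mol
mass of CaCO3 = 0.01928 × 100.09 = 1.929 g

1.929 g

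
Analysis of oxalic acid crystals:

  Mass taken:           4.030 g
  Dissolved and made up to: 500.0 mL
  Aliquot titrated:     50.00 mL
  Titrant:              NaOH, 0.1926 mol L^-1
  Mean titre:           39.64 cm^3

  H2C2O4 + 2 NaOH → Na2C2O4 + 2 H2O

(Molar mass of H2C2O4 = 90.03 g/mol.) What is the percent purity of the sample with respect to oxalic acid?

85.28 %

n(NaOH) per titration = 0.03964 × 0.1926 = 7.635 × 10^-3 mol
From the 1:2 ratio, n(H2C2O4) in each aliquot = 1/2 × 7.635 × 10^-3 = 3.817 × 10^-3 mol
n(H2C2O4) in the whole flask = 3.817 × 10^-3 × 500.0/50.00 = 0.03817 mol
mass of H2C2O4 = 0.03817 × 90.03 = 3.437 g
% H2C2O4 = 3.437 / 4.030 × 100 = 85.28 %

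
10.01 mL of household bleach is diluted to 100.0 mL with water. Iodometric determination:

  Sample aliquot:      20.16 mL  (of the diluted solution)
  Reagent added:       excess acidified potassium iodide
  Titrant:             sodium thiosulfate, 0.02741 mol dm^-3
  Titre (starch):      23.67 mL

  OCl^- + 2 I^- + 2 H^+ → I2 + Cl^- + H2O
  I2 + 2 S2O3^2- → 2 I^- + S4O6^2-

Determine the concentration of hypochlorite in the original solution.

0.1608 mol/L

n(S2O3^2-) = 0.02367 × 0.02741 = 6.488 × 10^-4 mol
n(I2) = n(S2O3^2-)/2 = 3.244 × 10^-4 mol
n(OCl^-) in the aliquot = 3.244 × 10^-4 mol (1:1 ratio)
[OCl^-]_dilute = 3.244 × 10^-4 / 0.02016 = 0.01609 mol/L
[OCl^-]_original = 0.01609 × 100.0/10.01 = 0.1608 mol/L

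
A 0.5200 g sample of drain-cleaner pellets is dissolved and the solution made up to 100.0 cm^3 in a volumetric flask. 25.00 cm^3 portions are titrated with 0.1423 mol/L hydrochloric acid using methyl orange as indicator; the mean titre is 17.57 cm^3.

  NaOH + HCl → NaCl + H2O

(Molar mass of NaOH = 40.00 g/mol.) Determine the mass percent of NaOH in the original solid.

76.93 %

n(HCl) per titration = 0.01757 × 0.1423 = 2.500 × 10^-3 mol
n(NaOH) in each aliquot = 2.500 × 10^-3 mol (1:1 ratio)
n(NaOH) in the whole flask = 2.500 × 10^-3 × 100.0/25.00 = 0.01000 mol
mass of NaOH = 0.01000 × 40.00 = 0.4000 g
% NaOH = 0.4000 / 0.5200 × 100 = 76.93 %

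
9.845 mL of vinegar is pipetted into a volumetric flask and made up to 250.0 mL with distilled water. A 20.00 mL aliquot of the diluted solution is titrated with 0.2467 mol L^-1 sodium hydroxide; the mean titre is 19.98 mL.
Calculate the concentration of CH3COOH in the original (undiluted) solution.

CH3COOH + NaOH → CH3COONa + H2O
n(NaOH) = 0.01998 × 0.2467 = 4.929 × 10^-3 mol
n(CH3COOH) in the aliquot = 4.929 × 10^-3 mol (1:1 ratio)
[CH3COOH]_dilute = 4.929 × 10^-3 / 0.02000 = 0.2465 mol/L
Dilution factor = 250.0 / 9.845 = 25.39
[CH3COOH]_stock = 0.2465 × 25.39 = 6.258 mol/L

6.258 mol/L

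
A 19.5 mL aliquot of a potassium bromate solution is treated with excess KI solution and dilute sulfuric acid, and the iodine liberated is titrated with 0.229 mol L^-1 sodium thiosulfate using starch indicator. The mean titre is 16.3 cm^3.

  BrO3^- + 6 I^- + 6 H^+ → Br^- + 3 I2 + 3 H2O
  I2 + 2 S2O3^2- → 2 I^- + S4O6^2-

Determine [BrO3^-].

0.0319 mol/L

n(S2O3^2-) = 0.0163 × 0.229 = 3.73 × 10^-3 mol
n(I2) = n(S2O3^2-)/2 = 1.87 × 10^-3 mol
From the 1:3 ratio, n(BrO3^-) in the aliquot = 1/3 × 1.87 × 10^-3 = 6.22 × 10^-4 mol
[BrO3^-] = 6.22 × 10^-4 / 0.0195 = 0.0319 mol/L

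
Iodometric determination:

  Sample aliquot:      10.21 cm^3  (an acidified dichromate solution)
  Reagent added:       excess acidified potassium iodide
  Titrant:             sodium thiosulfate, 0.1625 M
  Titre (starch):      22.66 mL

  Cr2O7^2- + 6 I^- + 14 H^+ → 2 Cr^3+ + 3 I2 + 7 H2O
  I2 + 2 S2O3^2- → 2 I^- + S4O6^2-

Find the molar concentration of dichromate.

n(S2O3^2-) = 0.02266 × 0.1625 = 3.682 × 10^-3 mol
n(I2) = n(S2O3^2-)/2 = 1.841 × 10^-3 mol
From the 1:3 ratio, n(Cr2O7^2-) in the aliquot = 1/3 × 1.841 × 10^-3 = 6.137 × 10^-4 mol
[Cr2O7^2-] = 6.137 × 10^-4 / 0.01021 = 0.06011 mol/L

0.06011 M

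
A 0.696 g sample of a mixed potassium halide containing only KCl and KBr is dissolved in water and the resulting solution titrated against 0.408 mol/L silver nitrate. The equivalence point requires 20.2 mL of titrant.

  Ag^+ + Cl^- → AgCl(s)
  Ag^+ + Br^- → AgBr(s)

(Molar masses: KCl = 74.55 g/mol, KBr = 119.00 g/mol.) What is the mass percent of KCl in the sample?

n(AgNO3) = 0.0202 × 0.408 = 8.24 × 10^-3 mol
Let x = n(KCl), y = n(KBr).
Titrant: 1x + 1y = 8.24 × 10^-3;  mass: 74.55x + 119.00y = 0.696
Solving, x = 6.41 × 10^-3 mol, y = 1.84 × 10^-3 mol
mass of KCl = 6.41 × 10^-3 × 74.55 = 0.478 g
% KCl = 0.478 / 0.696 × 100 = 68.6 %

68.6 %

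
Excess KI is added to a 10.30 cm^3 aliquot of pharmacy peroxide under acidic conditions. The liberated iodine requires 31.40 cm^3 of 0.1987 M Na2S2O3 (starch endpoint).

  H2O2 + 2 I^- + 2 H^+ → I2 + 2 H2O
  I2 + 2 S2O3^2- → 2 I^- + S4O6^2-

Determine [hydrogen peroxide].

n(S2O3^2-) = 0.03140 × 0.1987 = 6.239 × 10^-3 mol
n(I2) = n(S2O3^2-)/2 = 3.120 × 10^-3 mol
n(H2O2) in the aliquot = 3.120 × 10^-3 mol (1:1 ratio)
[H2O2] = 3.120 × 10^-3 / 0.01030 = 0.3029 mol/L

0.3029 M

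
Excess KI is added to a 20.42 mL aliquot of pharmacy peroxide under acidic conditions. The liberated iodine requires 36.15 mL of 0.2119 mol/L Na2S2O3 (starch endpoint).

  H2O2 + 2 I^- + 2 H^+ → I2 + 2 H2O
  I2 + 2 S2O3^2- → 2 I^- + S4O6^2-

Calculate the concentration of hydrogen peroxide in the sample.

n(S2O3^2-) = 0.03615 × 0.2119 = 7.660 × 10^-3 mol
n(I2) = n(S2O3^2-)/2 = 3.830 × 10^-3 mol
n(H2O2) in the aliquot = 3.830 × 10^-3 mol (1:1 ratio)
[H2O2] = 3.830 × 10^-3 / 0.02042 = 0.1876 mol/L

0.1876 mol/L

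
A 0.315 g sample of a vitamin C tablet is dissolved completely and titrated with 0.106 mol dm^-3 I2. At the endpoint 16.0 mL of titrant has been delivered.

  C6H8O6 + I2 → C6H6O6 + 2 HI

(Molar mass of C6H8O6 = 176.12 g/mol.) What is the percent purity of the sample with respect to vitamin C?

94.8 %

n(I2) = 0.0160 L × 0.106 mol/L = 1.70 × 10^-3 mol
n(C6H8O6) = 1.70 × 10^-3 mol (1:1 ratio)
mass of C6H8O6 = 1.70 × 10^-3 × 176.12 g/mol = 0.299 g
% C6H8O6 = 0.299 / 0.315 × 100 = 94.8 %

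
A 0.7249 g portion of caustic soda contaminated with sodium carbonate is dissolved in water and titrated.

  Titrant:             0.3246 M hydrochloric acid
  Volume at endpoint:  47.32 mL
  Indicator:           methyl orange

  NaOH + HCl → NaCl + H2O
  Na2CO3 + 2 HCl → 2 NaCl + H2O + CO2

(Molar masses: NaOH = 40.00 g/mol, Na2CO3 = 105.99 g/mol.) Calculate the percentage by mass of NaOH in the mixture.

n(HCl) = 0.04732 × 0.3246 = 0.01536 mol
Let x = n(NaOH), y = n(Na2CO3).
Titrant: 1x + 2y = 0.01536;  mass: 40.00x + 105.99y = 0.7249
Solving, x = 6.857 × 10^-3 mol, y = 4.252 × 10^-3 mol
mass of NaOH = 6.857 × 10^-3 × 40.00 = 0.2743 g
% NaOH = 0.2743 / 0.7249 × 100 = 37.84 %

37.84 %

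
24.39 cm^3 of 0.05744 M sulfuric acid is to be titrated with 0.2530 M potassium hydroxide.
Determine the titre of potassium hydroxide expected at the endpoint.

H2SO4 + 2 KOH → K2SO4 + 2 H2O
n(H2SO4) = 0.02439 L × 0.05744 mol/L = 1.401 × 10^-3 mol
From the 2:1 stoichiometry, n(KOH) = 2/1 × 1.401 × 10^-3 = 2.802 × 10^-3 mol
V(KOH) = 2.802 × 10^-3 mol / 0.2530 mol/L = 0.01107 L = 11.07 mL

11.07 mL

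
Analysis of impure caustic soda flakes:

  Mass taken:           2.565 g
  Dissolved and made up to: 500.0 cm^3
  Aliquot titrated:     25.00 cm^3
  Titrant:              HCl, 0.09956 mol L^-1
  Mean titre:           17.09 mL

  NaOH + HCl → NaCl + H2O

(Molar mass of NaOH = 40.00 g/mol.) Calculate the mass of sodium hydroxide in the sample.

n(HCl) per titration = 0.01709 × 0.09956 = 1.701 × 10^-3 mol
n(NaOH) in each aliquot = 1.701 × 10^-3 mol (1:1 ratio)
n(NaOH) in the whole flask = 1.701 × 10^-3 × 500.0/25.00 = 0.03403 mol
mass of NaOH = 0.03403 × 40.00 = 1.361 g

1.361 g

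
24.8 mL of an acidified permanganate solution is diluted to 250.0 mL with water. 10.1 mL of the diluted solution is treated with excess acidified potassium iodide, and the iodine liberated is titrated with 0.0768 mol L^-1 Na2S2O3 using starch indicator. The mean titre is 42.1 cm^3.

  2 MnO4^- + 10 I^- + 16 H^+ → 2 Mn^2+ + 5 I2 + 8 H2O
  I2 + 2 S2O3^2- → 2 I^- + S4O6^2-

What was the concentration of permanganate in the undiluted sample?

0.645 mol/L

n(S2O3^2-) = 0.0421 × 0.0768 = 3.23 × 10^-3 mol
n(I2) = n(S2O3^2-)/2 = 1.62 × 10^-3 mol
From the 2:5 ratio, n(MnO4^-) in the aliquot = 2/5 × 1.62 × 10^-3 = 6.47 × 10^-4 mol
[MnO4^-]_dilute = 6.47 × 10^-4 / 0.0101 = 0.0640 mol/L
[MnO4^-]_original = 0.0640 × 250.0/24.8 = 0.645 mol/L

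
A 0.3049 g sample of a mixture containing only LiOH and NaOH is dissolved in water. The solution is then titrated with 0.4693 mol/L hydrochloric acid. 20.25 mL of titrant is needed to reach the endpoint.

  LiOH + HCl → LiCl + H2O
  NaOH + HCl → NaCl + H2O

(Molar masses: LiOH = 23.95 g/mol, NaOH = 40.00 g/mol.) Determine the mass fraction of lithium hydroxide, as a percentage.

n(HCl) = 0.02025 × 0.4693 = 9.503 × 10^-3 mol
Let x = n(LiOH), y = n(NaOH).
Titrant: 1x + 1y = 9.503 × 10^-3;  mass: 23.95x + 40.00y = 0.3049
Solving, x = 4.687 × 10^-3 mol, y = 4.816 × 10^-3 mol
mass of LiOH = 4.687 × 10^-3 × 23.95 = 0.1123 g
% LiOH = 0.1123 / 0.3049 × 100 = 36.82 %

36.82 %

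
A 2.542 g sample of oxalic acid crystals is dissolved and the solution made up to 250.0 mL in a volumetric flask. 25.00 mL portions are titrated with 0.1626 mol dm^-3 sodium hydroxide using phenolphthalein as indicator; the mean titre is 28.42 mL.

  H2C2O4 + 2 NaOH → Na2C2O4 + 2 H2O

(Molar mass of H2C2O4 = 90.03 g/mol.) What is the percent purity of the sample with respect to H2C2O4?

81.83 %

n(NaOH) per titration = 0.02842 × 0.1626 = 4.621 × 10^-3 mol
From the 1:2 ratio, n(H2C2O4) in each aliquot = 1/2 × 4.621 × 10^-3 = 2.311 × 10^-3 mol
n(H2C2O4) in the whole flask = 2.311 × 10^-3 × 250.0/25.00 = 0.02311 mol
mass of H2C2O4 = 0.02311 × 90.03 = 2.080 g
% H2C2O4 = 2.080 / 2.542 × 100 = 81.83 %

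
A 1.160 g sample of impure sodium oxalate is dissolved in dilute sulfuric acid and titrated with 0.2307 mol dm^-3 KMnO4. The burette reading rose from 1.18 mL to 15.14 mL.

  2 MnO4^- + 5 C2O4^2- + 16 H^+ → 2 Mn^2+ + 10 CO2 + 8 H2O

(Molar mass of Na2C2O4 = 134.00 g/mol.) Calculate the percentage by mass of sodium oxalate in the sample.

93.01 %

n(KMnO4) = 0.01396 L × 0.2307 mol/L = 3.221 × 10^-3 mol
From the 5:2 ratio, n(Na2C2O4) = 5/2 × 3.221 × 10^-3 = 8.051 × 10^-3 mol
mass of Na2C2O4 = 8.051 × 10^-3 × 134.00 g/mol = 1.079 g
% Na2C2O4 = 1.079 / 1.160 × 100 = 93.01 %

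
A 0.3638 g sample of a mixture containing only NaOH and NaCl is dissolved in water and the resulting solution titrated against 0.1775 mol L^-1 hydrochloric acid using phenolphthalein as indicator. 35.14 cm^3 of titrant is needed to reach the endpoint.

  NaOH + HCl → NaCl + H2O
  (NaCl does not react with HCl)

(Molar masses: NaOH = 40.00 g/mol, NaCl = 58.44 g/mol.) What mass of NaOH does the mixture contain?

n(HCl) = 0.03514 × 0.1775 = 6.237 × 10^-3 mol
Let x = n(NaOH), y = n(NaCl).
Titrant: 1x = 6.237 × 10^-3;  mass: 40.00x + 58.44y = 0.3638
Solving, x = 6.237 × 10^-3 mol, y = 1.956 × 10^-3 mol
mass of NaOH = 6.237 × 10^-3 × 40.00 = 0.2495 g

0.2495 g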